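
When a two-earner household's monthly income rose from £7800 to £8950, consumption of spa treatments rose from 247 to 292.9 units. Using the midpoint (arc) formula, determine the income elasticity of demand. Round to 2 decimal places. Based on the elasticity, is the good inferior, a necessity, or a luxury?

ΔQ = 292.9 − 247 = 45.9; midpoint Q̄ = (247 + 292.9)/2 = 269.95.
ΔI = 8950 − 7800 = 1150; midpoint Ī = (7800 + 8950)/2 = 8375.
η = (ΔQ/Q̄) ÷ (ΔI/Ī) = (45.9/269.95) ÷ (1150/8375) = 1.24.
η > 1 ⇒ luxury.

1.24 (luxury)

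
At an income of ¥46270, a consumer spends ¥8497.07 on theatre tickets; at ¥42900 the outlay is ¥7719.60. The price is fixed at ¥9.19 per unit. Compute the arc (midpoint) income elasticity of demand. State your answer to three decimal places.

1.269

With a constant price, Q₁ = 8497.07/9.19 = 924.600 and Q₂ = 7719.60/9.19 = 840.000 (equivalently, work directly with expenditure since P cancels).
Midpoint %ΔQ = (7719.60 − 8497.07)/8108.34 = -0.09589; midpoint %ΔI = (42900 − 46270)/44585 = -0.07559.
η = -0.09589 / -0.07559 = 1.269.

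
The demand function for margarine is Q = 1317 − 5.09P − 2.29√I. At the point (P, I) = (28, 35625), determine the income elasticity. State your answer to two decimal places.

-0.29

At P = 28, I = 35625: Q = 742.252.
Holding P constant, ∂Q/∂I = -2.29/(2√I) = -0.00606636.
η_I = (∂Q/∂I)·(I/Q) = -0.00606636 × (35625/742.252) = -0.29.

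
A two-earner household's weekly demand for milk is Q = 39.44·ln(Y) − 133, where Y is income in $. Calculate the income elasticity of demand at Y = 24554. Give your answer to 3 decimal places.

At Y = 24554: Q = 265.684.
dQ/dY = 39.44/Y = 0.00160626 at this income.
η = (dQ/dY)·(Y/Q) = 0.00160626 × (24554/265.684) = 0.148.

0.148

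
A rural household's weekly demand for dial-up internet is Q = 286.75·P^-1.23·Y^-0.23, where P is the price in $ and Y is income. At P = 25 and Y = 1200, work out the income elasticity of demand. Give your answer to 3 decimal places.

For a multiplicative demand Q = A·P^α·Y^β, the income elasticity is β everywhere.
Here β = -0.23, so η = -0.230.

-0.230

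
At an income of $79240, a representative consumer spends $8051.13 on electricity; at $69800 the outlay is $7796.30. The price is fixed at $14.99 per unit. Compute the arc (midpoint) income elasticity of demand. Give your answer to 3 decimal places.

With a constant price, Q₁ = 8051.13/14.99 = 537.100 and Q₂ = 7796.30/14.99 = 520.100 (equivalently, work directly with expenditure since P cancels).
Midpoint %ΔQ = (7796.30 − 8051.13)/7923.72 = -0.03216; midpoint %ΔI = (69800 − 79240)/74520 = -0.12668.
η = -0.03216 / -0.12668 = 0.254.

0.254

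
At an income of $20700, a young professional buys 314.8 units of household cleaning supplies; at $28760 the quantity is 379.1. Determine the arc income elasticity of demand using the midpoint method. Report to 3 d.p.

ΔQ = 379.1 − 314.8 = 64.3; midpoint Q̄ = (314.8 + 379.1)/2 = 346.95.
ΔI = 28760 − 20700 = 8060; midpoint Ī = (20700 + 28760)/2 = 24730.
η = (ΔQ/Q̄) ÷ (ΔI/Ī) = (64.3/346.95) ÷ (8060/24730) = 0.569.

0.569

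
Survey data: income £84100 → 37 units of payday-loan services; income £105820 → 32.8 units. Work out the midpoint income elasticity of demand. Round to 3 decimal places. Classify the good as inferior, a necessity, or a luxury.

ΔQ = 32.8 − 37 = -4.2; midpoint Q̄ = (37 + 32.8)/2 = 34.9.
ΔI = 105820 − 84100 = 21720; midpoint Ī = (84100 + 105820)/2 = 94960.
η = (ΔQ/Q̄) ÷ (ΔI/Ī) = (-4.2/34.9) ÷ (21720/94960) = -0.526.
η < 0 ⇒ inferior good.

-0.526 (inferior good)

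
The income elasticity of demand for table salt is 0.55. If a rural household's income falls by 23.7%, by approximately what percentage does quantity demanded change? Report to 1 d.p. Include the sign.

%ΔQ ≈ η × %ΔI = 0.55 × (-23.7%) = -13.0%.

-13.0%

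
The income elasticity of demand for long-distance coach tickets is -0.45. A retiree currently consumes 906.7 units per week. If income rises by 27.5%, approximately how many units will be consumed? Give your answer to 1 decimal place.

%ΔQ ≈ η × %ΔI = -0.45 × 27.5% = -12.375%.
New Q ≈ 906.7 × (1 − 0.12375) = 794.5.

794.5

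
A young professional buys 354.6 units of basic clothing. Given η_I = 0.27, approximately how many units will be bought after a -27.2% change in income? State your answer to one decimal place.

328.6

%ΔQ ≈ η × %ΔI = 0.27 × (-27.2%) = -7.344%.
New Q ≈ 354.6 × (1 − 0.07344) = 328.6.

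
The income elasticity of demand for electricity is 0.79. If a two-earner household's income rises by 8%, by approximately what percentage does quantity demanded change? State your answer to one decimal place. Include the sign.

%ΔQ ≈ η × %ΔI = 0.79 × 8% = 6.3%.

6.3%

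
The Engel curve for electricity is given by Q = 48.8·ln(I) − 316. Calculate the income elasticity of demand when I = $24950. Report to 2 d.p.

At I = 24950: Q = 178.082.
dQ/dI = 48.8/I = 0.00195591 at this income.
η = (dQ/dI)·(I/Q) = 0.00195591 × (24950/178.082) = 0.27.

0.27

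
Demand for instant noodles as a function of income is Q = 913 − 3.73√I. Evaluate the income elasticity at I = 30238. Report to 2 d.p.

-1.23

At I = 30238: Q = 264.387.
dQ/dI = -3.73/(2√I) = -0.0107251 at this income.
η = (dQ/dI)·(I/Q) = -0.0107251 × (30238/264.387) = -1.23.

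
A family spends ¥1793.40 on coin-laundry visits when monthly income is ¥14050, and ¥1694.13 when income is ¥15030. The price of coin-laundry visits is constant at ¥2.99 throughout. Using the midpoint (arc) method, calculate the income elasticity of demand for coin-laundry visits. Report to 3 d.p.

With a constant price, Q₁ = 1793.40/2.99 = 599.799 and Q₂ = 1694.13/2.99 = 566.599 (equivalently, work directly with expenditure since P cancels).
Midpoint %ΔQ = (1694.13 − 1793.40)/1743.77 = -0.05693; midpoint %ΔI = (15030 − 14050)/14540 = 0.06740.
η = -0.05693 / 0.06740 = -0.845.

-0.845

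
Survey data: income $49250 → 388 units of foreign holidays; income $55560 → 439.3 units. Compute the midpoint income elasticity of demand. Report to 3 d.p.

1.030

ΔQ = 439.3 − 388 = 51.3; midpoint Q̄ = (388 + 439.3)/2 = 413.65.
ΔI = 55560 − 49250 = 6310; midpoint Ī = (49250 + 55560)/2 = 52405.
η = (ΔQ/Q̄) ÷ (ΔI/Ī) = (51.3/413.65) ÷ (6310/52405) = 1.030.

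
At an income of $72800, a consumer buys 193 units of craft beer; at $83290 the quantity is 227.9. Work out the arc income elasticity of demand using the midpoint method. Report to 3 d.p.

ΔQ = 227.9 − 193 = 34.9; midpoint Q̄ = (193 + 227.9)/2 = 210.45.
ΔI = 83290 − 72800 = 10490; midpoint Ī = (72800 + 83290)/2 = 78045.
η = (ΔQ/Q̄) ÷ (ΔI/Ī) = (34.9/210.45) ÷ (10490/78045) = 1.234.

1.234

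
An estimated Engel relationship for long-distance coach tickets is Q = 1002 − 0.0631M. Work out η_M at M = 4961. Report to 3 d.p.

-0.454

At M = 4961: Q = 688.961.
dQ/dM = −0.0631.
η = (dQ/dM)·(M/Q) = -0.0631 × (4961/688.961) = -0.454.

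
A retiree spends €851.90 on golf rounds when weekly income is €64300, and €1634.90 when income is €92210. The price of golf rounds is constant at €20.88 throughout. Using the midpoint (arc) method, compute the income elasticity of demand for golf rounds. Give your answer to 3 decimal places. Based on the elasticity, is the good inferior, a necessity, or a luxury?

With a constant price, Q₁ = 851.90/20.88 = 40.800 and Q₂ = 1634.90/20.88 = 78.300 (equivalently, work directly with expenditure since P cancels).
Midpoint %ΔQ = (1634.90 − 851.90)/1243.40 = 0.62972; midpoint %ΔI = (92210 − 64300)/78255 = 0.35665.
η = 0.62972 / 0.35665 = 1.766.
η > 1 ⇒ luxury.

1.766 (luxury)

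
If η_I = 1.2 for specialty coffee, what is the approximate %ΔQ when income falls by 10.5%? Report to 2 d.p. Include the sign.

-12.60%

%ΔQ ≈ η × %ΔI = 1.2 × (-10.5%) = -12.60%.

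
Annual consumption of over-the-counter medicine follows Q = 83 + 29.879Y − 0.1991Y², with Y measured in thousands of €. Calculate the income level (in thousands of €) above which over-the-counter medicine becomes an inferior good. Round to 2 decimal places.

75.04

dQ/dY = 29.879 − 0.3982Y.
The good is inferior where dQ/dY < 0. Setting dQ/dY = 0 gives Y = 29.879 / 0.3982 = 75.04.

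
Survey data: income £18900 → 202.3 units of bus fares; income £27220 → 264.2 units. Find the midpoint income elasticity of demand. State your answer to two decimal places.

ΔQ = 264.2 − 202.3 = 61.9; midpoint Q̄ = (202.3 + 264.2)/2 = 233.25.
ΔI = 27220 − 18900 = 8320; midpoint Ī = (18900 + 27220)/2 = 23060.
η = (ΔQ/Q̄) ÷ (ΔI/Ī) = (61.9/233.25) ÷ (8320/23060) = 0.74.

0.74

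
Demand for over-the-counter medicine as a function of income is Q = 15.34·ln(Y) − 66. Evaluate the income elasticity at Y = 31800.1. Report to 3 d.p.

0.165

At Y = 31800.1: Q = 93.033.
dQ/dY = 15.34/Y = 0.000482388 at this income.
η = (dQ/dY)·(Y/Q) = 0.000482388 × (31800.1/93.033) = 0.165.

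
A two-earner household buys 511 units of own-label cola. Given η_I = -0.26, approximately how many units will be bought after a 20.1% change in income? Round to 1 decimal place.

484.3

%ΔQ ≈ η × %ΔI = -0.26 × 20.1% = -5.226%.
New Q ≈ 511 × (1 − 0.05226) = 484.3.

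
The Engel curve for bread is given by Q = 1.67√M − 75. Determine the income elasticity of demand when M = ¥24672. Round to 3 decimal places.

At M = 24672: Q = 187.312.
dQ/dM = 1.67/(2√M) = 0.00531599 at this income.
η = (dQ/dM)·(M/Q) = 0.00531599 × (24672/187.312) = 0.700.

0.700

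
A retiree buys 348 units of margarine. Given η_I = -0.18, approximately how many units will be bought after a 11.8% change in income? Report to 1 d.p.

340.6

%ΔQ ≈ η × %ΔI = -0.18 × 11.8% = -2.124%.
New Q ≈ 348 × (1 − 0.02124) = 340.6.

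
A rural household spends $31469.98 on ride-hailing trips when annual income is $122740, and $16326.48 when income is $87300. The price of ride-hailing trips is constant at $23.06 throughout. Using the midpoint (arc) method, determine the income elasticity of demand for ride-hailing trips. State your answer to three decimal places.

1.878

With a constant price, Q₁ = 31469.98/23.06 = 1364.700 and Q₂ = 16326.48/23.06 = 708.000 (equivalently, work directly with expenditure since P cancels).
Midpoint %ΔQ = (16326.48 − 31469.98)/23898.23 = -0.63367; midpoint %ΔI = (87300 − 122740)/105020 = -0.33746.
η = -0.63367 / -0.33746 = 1.878.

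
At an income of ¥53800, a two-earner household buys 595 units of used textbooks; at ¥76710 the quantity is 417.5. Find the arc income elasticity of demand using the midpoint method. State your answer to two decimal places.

-1.00

ΔQ = 417.5 − 595 = -177.5; midpoint Q̄ = (595 + 417.5)/2 = 506.25.
ΔI = 76710 − 53800 = 22910; midpoint Ī = (53800 + 76710)/2 = 65255.
η = (ΔQ/Q̄) ÷ (ΔI/Ī) = (-177.5/506.25) ÷ (22910/65255) = -1.00.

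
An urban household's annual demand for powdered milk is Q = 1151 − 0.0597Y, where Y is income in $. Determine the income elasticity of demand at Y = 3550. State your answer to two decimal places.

-0.23

At Y = 3550: Q = 939.065.
dQ/dY = −0.0597.
η = (dQ/dY)·(Y/Q) = -0.0597 × (3550/939.065) = -0.23.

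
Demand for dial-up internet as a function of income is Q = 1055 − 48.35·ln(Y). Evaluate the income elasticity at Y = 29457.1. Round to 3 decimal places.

At Y = 29457.1: Q = 557.445.
dQ/dY = -48.35/Y = -0.00164137 at this income.
η = (dQ/dY)·(Y/Q) = -0.00164137 × (29457.1/557.445) = -0.087.

-0.087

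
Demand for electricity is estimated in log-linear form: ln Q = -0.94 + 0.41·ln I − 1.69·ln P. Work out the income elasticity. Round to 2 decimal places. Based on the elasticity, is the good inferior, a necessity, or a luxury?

In a log-linear demand, the coefficient on ln I is the income elasticity.
So η = 0.41.
0 < η < 1 ⇒ necessity.

0.41 (necessity)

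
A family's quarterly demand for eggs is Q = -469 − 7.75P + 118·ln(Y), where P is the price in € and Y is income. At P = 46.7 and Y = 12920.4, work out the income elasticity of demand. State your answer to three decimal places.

At P = 46.7, Y = 12920.4: Q = 286.129.
Holding P constant, ∂Q/∂Y = 118/Y = 0.00913284.
η_Y = (∂Q/∂Y)·(Y/Q) = 0.00913284 × (12920.4/286.129) = 0.412.

0.412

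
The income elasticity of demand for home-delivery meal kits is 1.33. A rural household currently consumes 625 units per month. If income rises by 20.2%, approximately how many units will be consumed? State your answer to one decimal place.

792.9

%ΔQ ≈ η × %ΔI = 1.33 × 20.2% = 26.866%.
New Q ≈ 625 × (1 + 0.26866) = 792.9.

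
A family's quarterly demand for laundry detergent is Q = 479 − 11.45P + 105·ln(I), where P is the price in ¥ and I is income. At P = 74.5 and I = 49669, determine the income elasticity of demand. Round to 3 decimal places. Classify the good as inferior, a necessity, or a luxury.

At P = 74.5, I = 49669: Q = 761.354.
Holding P constant, ∂Q/∂I = 105/I = 0.00211399.
η_I = (∂Q/∂I)·(I/Q) = 0.00211399 × (49669/761.354) = 0.138.
Since 0 < η < 1, this is a necessity.

0.138 (necessity)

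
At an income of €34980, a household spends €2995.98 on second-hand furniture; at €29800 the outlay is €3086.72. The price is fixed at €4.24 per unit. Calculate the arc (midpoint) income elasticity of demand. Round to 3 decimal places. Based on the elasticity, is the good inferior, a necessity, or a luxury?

With a constant price, Q₁ = 2995.98/4.24 = 706.599 and Q₂ = 3086.72/4.24 = 728.000 (equivalently, work directly with expenditure since P cancels).
Midpoint %ΔQ = (3086.72 − 2995.98)/3041.35 = 0.02984; midpoint %ΔI = (29800 − 34980)/32390 = -0.15993.
η = 0.02984 / -0.15993 = -0.187.
η < 0 ⇒ inferior good.

-0.187 (inferior good)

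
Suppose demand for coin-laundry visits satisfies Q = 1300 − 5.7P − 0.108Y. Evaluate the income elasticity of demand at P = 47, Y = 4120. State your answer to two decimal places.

-0.76

At P = 47, Y = 4120: Q = 587.140.
Holding P constant, ∂Q/∂Y = −0.108.
η_Y = (∂Q/∂Y)·(Y/Q) = -0.108 × (4120/587.140) = -0.76.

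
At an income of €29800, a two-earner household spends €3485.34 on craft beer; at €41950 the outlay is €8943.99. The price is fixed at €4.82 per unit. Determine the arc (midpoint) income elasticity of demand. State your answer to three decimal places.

2.593

With a constant price, Q₁ = 3485.34/4.82 = 723.100 and Q₂ = 8943.99/4.82 = 1855.600 (equivalently, work directly with expenditure since P cancels).
Midpoint %ΔQ = (8943.99 − 3485.34)/6214.67 = 0.87835; midpoint %ΔI = (41950 − 29800)/35875 = 0.33868.
η = 0.87835 / 0.33868 = 2.593.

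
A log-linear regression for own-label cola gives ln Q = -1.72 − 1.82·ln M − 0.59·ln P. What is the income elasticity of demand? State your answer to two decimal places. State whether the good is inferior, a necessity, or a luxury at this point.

-1.82 (inferior good)

In a log-linear demand, the coefficient on ln M is the income elasticity.
So η = -1.82.
η < 0 ⇒ inferior good.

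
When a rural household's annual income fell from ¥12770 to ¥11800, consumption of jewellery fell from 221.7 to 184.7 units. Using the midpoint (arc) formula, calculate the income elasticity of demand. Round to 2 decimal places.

2.31

ΔQ = 184.7 − 221.7 = -37; midpoint Q̄ = (221.7 + 184.7)/2 = 203.2.
ΔI = 11800 − 12770 = -970; midpoint Ī = (12770 + 11800)/2 = 12285.
η = (ΔQ/Q̄) ÷ (ΔI/Ī) = (-37/203.2) ÷ (-970/12285) = 2.31.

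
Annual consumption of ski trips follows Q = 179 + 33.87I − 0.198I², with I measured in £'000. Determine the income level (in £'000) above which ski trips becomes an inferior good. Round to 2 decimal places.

dQ/dI = 33.87 − 0.396I.
The good is inferior where dQ/dI < 0. Setting dQ/dI = 0 gives I = 33.87 / 0.396 = 85.53.

85.53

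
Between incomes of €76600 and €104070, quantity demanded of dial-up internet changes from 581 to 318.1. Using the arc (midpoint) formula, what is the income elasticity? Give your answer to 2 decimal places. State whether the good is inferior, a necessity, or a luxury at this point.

-1.92 (inferior good)

ΔQ = 318.1 − 581 = -262.9; midpoint Q̄ = (581 + 318.1)/2 = 449.55.
ΔI = 104070 − 76600 = 27470; midpoint Ī = (76600 + 104070)/2 = 90335.
η = (ΔQ/Q̄) ÷ (ΔI/Ī) = (-262.9/449.55) ÷ (27470/90335) = -1.92.
η < 0 ⇒ inferior good.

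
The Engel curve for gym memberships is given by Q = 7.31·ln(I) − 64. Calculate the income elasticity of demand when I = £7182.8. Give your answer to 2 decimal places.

8.04

At I = 7182.8: Q = 0.909.
dQ/dI = 7.31/I = 0.00101771 at this income.
η = (dQ/dI)·(I/Q) = 0.00101771 × (7182.8/0.909) = 8.04.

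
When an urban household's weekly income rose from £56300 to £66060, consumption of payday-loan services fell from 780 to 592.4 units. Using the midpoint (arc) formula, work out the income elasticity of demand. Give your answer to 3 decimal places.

ΔQ = 592.4 − 780 = -187.6; midpoint Q̄ = (780 + 592.4)/2 = 686.2.
ΔI = 66060 − 56300 = 9760; midpoint Ī = (56300 + 66060)/2 = 61180.
η = (ΔQ/Q̄) ÷ (ΔI/Ī) = (-187.6/686.2) ÷ (9760/61180) = -1.714.

-1.714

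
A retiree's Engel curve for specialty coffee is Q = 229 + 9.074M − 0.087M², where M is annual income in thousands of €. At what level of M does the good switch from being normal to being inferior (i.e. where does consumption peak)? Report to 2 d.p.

52.15

dQ/dM = 9.074 − 0.174M.
The good is inferior where dQ/dM < 0. Setting dQ/dM = 0 gives M = 9.074 / 0.174 = 52.15.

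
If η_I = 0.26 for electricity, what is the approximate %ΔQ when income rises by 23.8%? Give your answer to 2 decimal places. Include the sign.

%ΔQ ≈ η × %ΔI = 0.26 × 23.8% = 6.19%.

6.19%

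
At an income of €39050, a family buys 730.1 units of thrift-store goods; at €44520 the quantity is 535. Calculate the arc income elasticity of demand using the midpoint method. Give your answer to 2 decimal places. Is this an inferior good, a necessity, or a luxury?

-2.36 (inferior good)

ΔQ = 535 − 730.1 = -195.1; midpoint Q̄ = (730.1 + 535)/2 = 632.55.
ΔI = 44520 − 39050 = 5470; midpoint Ī = (39050 + 44520)/2 = 41785.
η = (ΔQ/Q̄) ÷ (ΔI/Ī) = (-195.1/632.55) ÷ (5470/41785) = -2.36.
η < 0 ⇒ inferior good.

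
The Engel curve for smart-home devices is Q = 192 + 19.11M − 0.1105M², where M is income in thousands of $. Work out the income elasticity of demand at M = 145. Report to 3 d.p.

At M = 145: Q = 639.6875.
dQ/dM = 19.11 − 0.221M = -12.93500.
η = (dQ/dM)·(M/Q) = -12.93500 × (145/639.6875) = -2.932.

-2.932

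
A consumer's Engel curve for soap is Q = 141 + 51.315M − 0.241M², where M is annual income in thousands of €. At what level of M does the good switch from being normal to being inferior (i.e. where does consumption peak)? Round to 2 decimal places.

106.46

dQ/dM = 51.315 − 0.482M.
The good is inferior where dQ/dM < 0. Setting dQ/dM = 0 gives M = 51.315 / 0.482 = 106.46.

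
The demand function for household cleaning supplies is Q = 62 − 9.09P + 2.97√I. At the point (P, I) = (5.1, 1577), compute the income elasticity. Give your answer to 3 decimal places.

0.441

At P = 5.1, I = 1577: Q = 133.584.
Holding P constant, ∂Q/∂I = 2.97/(2√I) = 0.0373947.
η_I = (∂Q/∂I)·(I/Q) = 0.0373947 × (1577/133.584) = 0.441.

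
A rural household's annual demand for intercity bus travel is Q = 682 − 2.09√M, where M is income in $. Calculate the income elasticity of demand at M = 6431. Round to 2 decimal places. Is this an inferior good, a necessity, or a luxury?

-0.16 (inferior good)

At M = 6431: Q = 514.396.
dQ/dM = -2.09/(2√M) = -0.013031 at this income.
η = (dQ/dM)·(M/Q) = -0.013031 × (6431/514.396) = -0.16.
Since η < 0, the good is an inferior good.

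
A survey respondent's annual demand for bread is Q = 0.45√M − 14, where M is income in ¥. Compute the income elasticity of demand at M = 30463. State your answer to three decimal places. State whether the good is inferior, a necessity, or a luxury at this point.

0.608 (necessity)

At M = 30463: Q = 64.541.
dQ/dM = 0.45/(2√M) = 0.00128913 at this income.
η = (dQ/dM)·(M/Q) = 0.00128913 × (30463/64.541) = 0.608.
Since 0 < η < 1, the good is a necessity.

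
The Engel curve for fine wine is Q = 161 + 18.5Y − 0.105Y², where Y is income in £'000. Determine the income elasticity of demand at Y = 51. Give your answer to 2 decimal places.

At Y = 51: Q = 831.3950.
dQ/dY = 18.5 − 0.21Y = 7.79000.
η = (dQ/dY)·(Y/Q) = 7.79000 × (51/831.3950) = 0.48.

0.48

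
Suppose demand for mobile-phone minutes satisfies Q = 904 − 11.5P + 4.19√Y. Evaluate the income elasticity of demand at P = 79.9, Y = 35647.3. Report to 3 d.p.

0.510

At P = 79.9, Y = 35647.3: Q = 776.243.
Holding P constant, ∂Q/∂Y = 4.19/(2√Y) = 0.0110961.
η_Y = (∂Q/∂Y)·(Y/Q) = 0.0110961 × (35647.3/776.243) = 0.510.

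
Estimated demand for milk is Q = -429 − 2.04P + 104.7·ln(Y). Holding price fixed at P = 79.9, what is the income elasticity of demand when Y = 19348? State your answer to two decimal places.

At P = 79.9, Y = 19348: Q = 441.429.
Holding P constant, ∂Q/∂Y = 104.7/Y = 0.00541141.
η_Y = (∂Q/∂Y)·(Y/Q) = 0.00541141 × (19348/441.429) = 0.24.

0.24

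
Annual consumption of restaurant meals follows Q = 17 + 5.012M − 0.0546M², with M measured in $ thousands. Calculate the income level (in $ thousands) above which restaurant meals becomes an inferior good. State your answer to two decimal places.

45.90

dQ/dM = 5.012 − 0.1092M.
The good is inferior where dQ/dM < 0. Setting dQ/dM = 0 gives M = 5.012 / 0.1092 = 45.90.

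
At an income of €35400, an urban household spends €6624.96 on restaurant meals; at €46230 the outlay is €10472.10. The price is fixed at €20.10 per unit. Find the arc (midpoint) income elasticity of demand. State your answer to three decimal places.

1.696

With a constant price, Q₁ = 6624.96/20.10 = 329.600 and Q₂ = 10472.10/20.10 = 521.000 (equivalently, work directly with expenditure since P cancels).
Midpoint %ΔQ = (10472.10 − 6624.96)/8548.53 = 0.45004; midpoint %ΔI = (46230 − 35400)/40815 = 0.26534.
η = 0.45004 / 0.26534 = 1.696.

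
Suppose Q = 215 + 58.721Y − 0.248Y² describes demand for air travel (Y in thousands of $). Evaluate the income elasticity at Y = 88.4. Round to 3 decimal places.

At Y = 88.4: Q = 3467.9255.
dQ/dY = 58.721 − 0.496Y = 14.87460.
η = (dQ/dY)·(Y/Q) = 14.87460 × (88.4/3467.9255) = 0.379.

0.379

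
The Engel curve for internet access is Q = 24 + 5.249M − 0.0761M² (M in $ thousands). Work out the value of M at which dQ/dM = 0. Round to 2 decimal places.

dQ/dM = 5.249 − 0.1522M.
The good is inferior where dQ/dM < 0. Setting dQ/dM = 0 gives M = 5.249 / 0.1522 = 34.49.

34.49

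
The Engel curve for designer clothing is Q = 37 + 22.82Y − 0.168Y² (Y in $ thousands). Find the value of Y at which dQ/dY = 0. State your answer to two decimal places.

67.92

dQ/dY = 22.82 − 0.336Y.
The good is inferior where dQ/dY < 0. Setting dQ/dY = 0 gives Y = 22.82 / 0.336 = 67.92.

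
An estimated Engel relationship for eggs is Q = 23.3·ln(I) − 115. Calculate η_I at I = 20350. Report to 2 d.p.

0.20

At I = 20350: Q = 116.155.
dQ/dI = 23.3/I = 0.00114496 at this income.
η = (dQ/dI)·(I/Q) = 0.00114496 × (20350/116.155) = 0.20.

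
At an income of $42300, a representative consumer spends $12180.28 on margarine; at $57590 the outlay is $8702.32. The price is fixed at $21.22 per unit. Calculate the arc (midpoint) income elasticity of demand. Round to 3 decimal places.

With a constant price, Q₁ = 12180.28/21.22 = 574.000 and Q₂ = 8702.32/21.22 = 410.100 (equivalently, work directly with expenditure since P cancels).
Midpoint %ΔQ = (8702.32 − 12180.28)/10441.30 = -0.33310; midpoint %ΔI = (57590 − 42300)/49945 = 0.30614.
η = -0.33310 / 0.30614 = -1.088.

-1.088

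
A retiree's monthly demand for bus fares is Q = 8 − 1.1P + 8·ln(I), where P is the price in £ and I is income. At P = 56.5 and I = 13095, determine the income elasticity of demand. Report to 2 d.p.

0.37

At P = 56.5, I = 13095: Q = 21.690.
Holding P constant, ∂Q/∂I = 8/I = 0.00061092.
η_I = (∂Q/∂I)·(I/Q) = 0.00061092 × (13095/21.690) = 0.37.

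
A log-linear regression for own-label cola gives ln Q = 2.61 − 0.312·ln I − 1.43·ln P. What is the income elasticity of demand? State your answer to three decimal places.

-0.312

In a log-linear demand, the coefficient on ln I is the income elasticity.
So η = -0.312.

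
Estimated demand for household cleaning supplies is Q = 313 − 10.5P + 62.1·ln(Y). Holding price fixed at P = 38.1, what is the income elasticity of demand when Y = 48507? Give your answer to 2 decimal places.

At P = 38.1, Y = 48507: Q = 582.976.
Holding P constant, ∂Q/∂Y = 62.1/Y = 0.00128023.
η_Y = (∂Q/∂Y)·(Y/Q) = 0.00128023 × (48507/582.976) = 0.11.

0.11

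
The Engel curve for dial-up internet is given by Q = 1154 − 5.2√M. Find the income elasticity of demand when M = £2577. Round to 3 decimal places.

At M = 2577: Q = 890.026.
dQ/dM = -5.2/(2√M) = -0.0512172 at this income.
η = (dQ/dM)·(M/Q) = -0.0512172 × (2577/890.026) = -0.148.

-0.148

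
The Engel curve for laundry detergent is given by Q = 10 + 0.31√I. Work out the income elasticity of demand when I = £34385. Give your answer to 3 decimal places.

At I = 34385: Q = 67.484.
dQ/dI = 0.31/(2√I) = 0.000835886 at this income.
η = (dQ/dI)·(I/Q) = 0.000835886 × (34385/67.484) = 0.426.

0.426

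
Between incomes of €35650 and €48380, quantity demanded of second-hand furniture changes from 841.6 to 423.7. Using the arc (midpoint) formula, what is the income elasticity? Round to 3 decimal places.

ΔQ = 423.7 − 841.6 = -417.9; midpoint Q̄ = (841.6 + 423.7)/2 = 632.65.
ΔI = 48380 − 35650 = 12730; midpoint Ī = (35650 + 48380)/2 = 42015.
η = (ΔQ/Q̄) ÷ (ΔI/Ī) = (-417.9/632.65) ÷ (12730/42015) = -2.180.

-2.180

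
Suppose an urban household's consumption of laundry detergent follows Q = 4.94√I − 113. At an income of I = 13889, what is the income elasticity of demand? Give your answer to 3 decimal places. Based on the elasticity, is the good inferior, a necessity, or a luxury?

0.620 (necessity)

At I = 13889: Q = 469.187.
dQ/dI = 4.94/(2√I) = 0.0209586 at this income.
η = (dQ/dI)·(I/Q) = 0.0209586 × (13889/469.187) = 0.620.
Since 0 < η < 1, the good is a necessity.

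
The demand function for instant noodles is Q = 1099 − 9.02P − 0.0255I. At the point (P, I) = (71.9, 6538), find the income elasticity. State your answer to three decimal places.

At P = 71.9, I = 6538: Q = 283.743.
Holding P constant, ∂Q/∂I = −0.0255.
η_I = (∂Q/∂I)·(I/Q) = -0.0255 × (6538/283.743) = -0.588.

-0.588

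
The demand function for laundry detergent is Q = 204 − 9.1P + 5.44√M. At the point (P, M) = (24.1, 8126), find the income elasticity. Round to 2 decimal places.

At P = 24.1, M = 8126: Q = 475.075.
Holding P constant, ∂Q/∂M = 5.44/(2√M) = 0.0301738.
η_M = (∂Q/∂M)·(M/Q) = 0.0301738 × (8126/475.075) = 0.52.

0.52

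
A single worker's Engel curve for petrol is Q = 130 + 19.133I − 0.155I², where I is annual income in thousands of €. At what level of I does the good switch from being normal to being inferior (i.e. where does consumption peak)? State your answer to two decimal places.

61.72

dQ/dI = 19.133 − 0.31I.
The good is inferior where dQ/dI < 0. Setting dQ/dI = 0 gives I = 19.133 / 0.31 = 61.72.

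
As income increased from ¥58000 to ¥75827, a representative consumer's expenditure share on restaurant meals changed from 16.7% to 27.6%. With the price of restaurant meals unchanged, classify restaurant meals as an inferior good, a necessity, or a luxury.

luxury

The budget share rises as income rises, so η > 1.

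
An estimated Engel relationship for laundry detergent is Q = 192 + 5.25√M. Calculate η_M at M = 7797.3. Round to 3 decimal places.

0.354

At M = 7797.3: Q = 655.587.
dQ/dM = 5.25/(2√M) = 0.0297274 at this income.
η = (dQ/dM)·(M/Q) = 0.0297274 × (7797.3/655.587) = 0.354.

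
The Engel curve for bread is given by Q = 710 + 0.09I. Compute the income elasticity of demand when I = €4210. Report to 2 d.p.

At I = 4210: Q = 1088.900.
dQ/dI = 0.09.
η = (dQ/dI)·(I/Q) = 0.09 × (4210/1088.900) = 0.35.

0.35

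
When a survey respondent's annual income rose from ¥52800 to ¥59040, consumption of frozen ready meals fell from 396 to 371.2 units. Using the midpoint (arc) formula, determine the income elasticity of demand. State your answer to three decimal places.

-0.579

ΔQ = 371.2 − 396 = -24.8; midpoint Q̄ = (396 + 371.2)/2 = 383.6.
ΔI = 59040 − 52800 = 6240; midpoint Ī = (52800 + 59040)/2 = 55920.
η = (ΔQ/Q̄) ÷ (ΔI/Ī) = (-24.8/383.6) ÷ (6240/55920) = -0.579.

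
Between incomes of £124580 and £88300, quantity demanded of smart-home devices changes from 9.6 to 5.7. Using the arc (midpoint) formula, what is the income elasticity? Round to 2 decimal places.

ΔQ = 5.7 − 9.6 = -3.9; midpoint Q̄ = (9.6 + 5.7)/2 = 7.65.
ΔI = 88300 − 124580 = -36280; midpoint Ī = (124580 + 88300)/2 = 106440.
η = (ΔQ/Q̄) ÷ (ΔI/Ī) = (-3.9/7.65) ÷ (-36280/106440) = 1.50.

1.50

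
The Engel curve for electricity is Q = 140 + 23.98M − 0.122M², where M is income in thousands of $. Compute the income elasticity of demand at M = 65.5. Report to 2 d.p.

0.44

At M = 65.5: Q = 1187.2795.
dQ/dM = 23.98 − 0.244M = 7.99800.
η = (dQ/dM)·(M/Q) = 7.99800 × (65.5/1187.2795) = 0.44.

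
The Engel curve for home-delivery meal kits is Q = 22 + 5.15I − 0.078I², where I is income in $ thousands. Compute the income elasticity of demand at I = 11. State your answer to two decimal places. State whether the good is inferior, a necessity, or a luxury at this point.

At I = 11: Q = 69.2120.
dQ/dI = 5.15 − 0.156I = 3.43400.
η = (dQ/dI)·(I/Q) = 3.43400 × (11/69.2120) = 0.55.
0 < η < 1 ⇒ necessity.

0.55 (necessity)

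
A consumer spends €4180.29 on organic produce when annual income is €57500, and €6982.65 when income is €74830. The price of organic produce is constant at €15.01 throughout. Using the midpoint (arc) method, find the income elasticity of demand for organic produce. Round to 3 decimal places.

1.917

With a constant price, Q₁ = 4180.29/15.01 = 278.500 and Q₂ = 6982.65/15.01 = 465.200 (equivalently, work directly with expenditure since P cancels).
Midpoint %ΔQ = (6982.65 − 4180.29)/5581.47 = 0.50208; midpoint %ΔI = (74830 − 57500)/66165 = 0.26192.
η = 0.50208 / 0.26192 = 1.917.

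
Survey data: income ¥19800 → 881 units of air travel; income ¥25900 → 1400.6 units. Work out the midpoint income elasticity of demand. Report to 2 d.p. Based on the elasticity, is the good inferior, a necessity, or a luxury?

ΔQ = 1400.6 − 881 = 519.6; midpoint Q̄ = (881 + 1400.6)/2 = 1140.8.
ΔI = 25900 − 19800 = 6100; midpoint Ī = (19800 + 25900)/2 = 22850.
η = (ΔQ/Q̄) ÷ (ΔI/Ī) = (519.6/1140.8) ÷ (6100/22850) = 1.71.
η > 1 ⇒ luxury.

1.71 (luxury)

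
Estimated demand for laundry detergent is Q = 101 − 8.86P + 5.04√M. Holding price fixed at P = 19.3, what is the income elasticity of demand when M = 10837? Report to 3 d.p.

0.577

At P = 19.3, M = 10837: Q = 454.671.
Holding P constant, ∂Q/∂M = 5.04/(2√M) = 0.0242073.
η_M = (∂Q/∂M)·(M/Q) = 0.0242073 × (10837/454.671) = 0.577.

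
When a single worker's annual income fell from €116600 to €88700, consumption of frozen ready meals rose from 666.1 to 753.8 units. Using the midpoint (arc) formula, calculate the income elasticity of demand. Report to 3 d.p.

-0.454

ΔQ = 753.8 − 666.1 = 87.7; midpoint Q̄ = (666.1 + 753.8)/2 = 709.95.
ΔI = 88700 − 116600 = -27900; midpoint Ī = (116600 + 88700)/2 = 102650.
η = (ΔQ/Q̄) ÷ (ΔI/Ī) = (87.7/709.95) ÷ (-27900/102650) = -0.454.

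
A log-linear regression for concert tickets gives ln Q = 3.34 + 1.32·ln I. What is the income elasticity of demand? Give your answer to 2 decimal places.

In a log-linear demand, the coefficient on ln I is the income elasticity.
So η = 1.32.

1.32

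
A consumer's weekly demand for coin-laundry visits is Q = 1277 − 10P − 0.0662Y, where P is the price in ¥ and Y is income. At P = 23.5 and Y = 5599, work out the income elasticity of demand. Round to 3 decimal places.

-0.552

At P = 23.5, Y = 5599: Q = 671.346.
Holding P constant, ∂Q/∂Y = −0.0662.
η_Y = (∂Q/∂Y)·(Y/Q) = -0.0662 × (5599/671.346) = -0.552.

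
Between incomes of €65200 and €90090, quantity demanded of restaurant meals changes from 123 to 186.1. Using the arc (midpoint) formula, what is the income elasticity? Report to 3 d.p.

ΔQ = 186.1 − 123 = 63.1; midpoint Q̄ = (123 + 186.1)/2 = 154.55.
ΔI = 90090 − 65200 = 24890; midpoint Ī = (65200 + 90090)/2 = 77645.
η = (ΔQ/Q̄) ÷ (ΔI/Ī) = (63.1/154.55) ÷ (24890/77645) = 1.274.

1.274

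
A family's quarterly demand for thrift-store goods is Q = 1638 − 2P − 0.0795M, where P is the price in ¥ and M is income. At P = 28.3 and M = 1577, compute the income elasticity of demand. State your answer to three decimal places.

At P = 28.3, M = 1577: Q = 1456.029.
Holding P constant, ∂Q/∂M = −0.0795.
η_M = (∂Q/∂M)·(M/Q) = -0.0795 × (1577/1456.029) = -0.086.

-0.086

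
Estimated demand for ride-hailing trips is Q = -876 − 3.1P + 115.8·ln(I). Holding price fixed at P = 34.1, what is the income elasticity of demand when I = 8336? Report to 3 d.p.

1.816

At P = 34.1, I = 8336: Q = 63.772.
Holding P constant, ∂Q/∂I = 115.8/I = 0.0138916.
η_I = (∂Q/∂I)·(I/Q) = 0.0138916 × (8336/63.772) = 1.816.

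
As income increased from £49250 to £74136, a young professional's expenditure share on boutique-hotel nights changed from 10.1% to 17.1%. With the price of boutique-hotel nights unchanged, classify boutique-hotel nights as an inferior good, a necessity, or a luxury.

The budget share rises as income rises, so η > 1.

luxury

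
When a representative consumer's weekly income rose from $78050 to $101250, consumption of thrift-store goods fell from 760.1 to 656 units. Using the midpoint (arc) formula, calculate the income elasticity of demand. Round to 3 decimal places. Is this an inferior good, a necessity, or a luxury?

ΔQ = 656 − 760.1 = -104.1; midpoint Q̄ = (760.1 + 656)/2 = 708.05.
ΔI = 101250 − 78050 = 23200; midpoint Ī = (78050 + 101250)/2 = 89650.
η = (ΔQ/Q̄) ÷ (ΔI/Ī) = (-104.1/708.05) ÷ (23200/89650) = -0.568.
η < 0 ⇒ inferior good.

-0.568 (inferior good)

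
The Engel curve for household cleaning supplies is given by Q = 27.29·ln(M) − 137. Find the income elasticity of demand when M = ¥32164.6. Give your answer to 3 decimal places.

At M = 32164.6: Q = 146.233.
dQ/dM = 27.29/M = 0.000848448 at this income.
η = (dQ/dM)·(M/Q) = 0.000848448 × (32164.6/146.233) = 0.187.

0.187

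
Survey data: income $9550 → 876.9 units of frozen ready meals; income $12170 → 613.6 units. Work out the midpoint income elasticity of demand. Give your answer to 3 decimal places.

-1.464

ΔQ = 613.6 − 876.9 = -263.3; midpoint Q̄ = (876.9 + 613.6)/2 = 745.25.
ΔI = 12170 − 9550 = 2620; midpoint Ī = (9550 + 12170)/2 = 10860.
η = (ΔQ/Q̄) ÷ (ΔI/Ī) = (-263.3/745.25) ÷ (2620/10860) = -1.464.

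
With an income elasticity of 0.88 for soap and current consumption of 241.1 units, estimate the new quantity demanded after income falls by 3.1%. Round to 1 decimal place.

234.5

%ΔQ ≈ η × %ΔI = 0.88 × (-3.1%) = -2.728%.
New Q ≈ 241.1 × (1 − 0.02728) = 234.5.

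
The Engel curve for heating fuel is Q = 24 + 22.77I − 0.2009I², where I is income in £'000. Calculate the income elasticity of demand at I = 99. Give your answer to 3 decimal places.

At I = 99: Q = 309.2091.
dQ/dI = 22.77 − 0.4018I = -17.00820.
η = (dQ/dI)·(I/Q) = -17.00820 × (99/309.2091) = -5.446.

-5.446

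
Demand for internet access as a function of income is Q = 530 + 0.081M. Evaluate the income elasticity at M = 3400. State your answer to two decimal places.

At M = 3400: Q = 805.400.
dQ/dM = 0.081.
η = (dQ/dM)·(M/Q) = 0.081 × (3400/805.400) = 0.34.

0.34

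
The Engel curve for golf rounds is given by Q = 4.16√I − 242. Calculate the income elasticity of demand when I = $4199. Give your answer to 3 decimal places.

At I = 4199: Q = 27.567.
dQ/dI = 4.16/(2√I) = 0.0320989 at this income.
η = (dQ/dI)·(I/Q) = 0.0320989 × (4199/27.567) = 4.889.

4.889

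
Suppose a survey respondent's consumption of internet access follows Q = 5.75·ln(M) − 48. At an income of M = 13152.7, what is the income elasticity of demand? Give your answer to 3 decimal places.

At M = 13152.7: Q = 6.535.
dQ/dM = 5.75/M = 0.000437173 at this income.
η = (dQ/dM)·(M/Q) = 0.000437173 × (13152.7/6.535) = 0.880.

0.880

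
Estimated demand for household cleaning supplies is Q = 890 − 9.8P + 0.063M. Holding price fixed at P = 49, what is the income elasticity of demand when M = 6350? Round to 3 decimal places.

0.494

At P = 49, M = 6350: Q = 809.850.
Holding P constant, ∂Q/∂M = 0.063.
η_M = (∂Q/∂M)·(M/Q) = 0.063 × (6350/809.850) = 0.494.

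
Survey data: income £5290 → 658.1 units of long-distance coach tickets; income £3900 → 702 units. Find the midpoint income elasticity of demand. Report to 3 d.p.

ΔQ = 702 − 658.1 = 43.9; midpoint Q̄ = (658.1 + 702)/2 = 680.05.
ΔI = 3900 − 5290 = -1390; midpoint Ī = (5290 + 3900)/2 = 4595.
η = (ΔQ/Q̄) ÷ (ΔI/Ī) = (43.9/680.05) ÷ (-1390/4595) = -0.213.

-0.213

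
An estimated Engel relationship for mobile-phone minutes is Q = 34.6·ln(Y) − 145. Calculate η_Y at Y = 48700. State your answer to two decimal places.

At Y = 48700: Q = 228.453.
dQ/dY = 34.6/Y = 0.000710472 at this income.
η = (dQ/dY)·(Y/Q) = 0.000710472 × (48700/228.453) = 0.15.

0.15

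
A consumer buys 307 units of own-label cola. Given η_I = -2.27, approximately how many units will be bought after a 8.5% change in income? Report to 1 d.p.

247.8

%ΔQ ≈ η × %ΔI = -2.27 × 8.5% = -19.295%.
New Q ≈ 307 × (1 − 0.19295) = 247.8.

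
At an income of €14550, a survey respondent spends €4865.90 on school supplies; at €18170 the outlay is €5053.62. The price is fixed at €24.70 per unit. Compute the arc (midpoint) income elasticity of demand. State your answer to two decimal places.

0.17

With a constant price, Q₁ = 4865.90/24.70 = 197.000 and Q₂ = 5053.62/24.70 = 204.600 (equivalently, work directly with expenditure since P cancels).
Midpoint %ΔQ = (5053.62 − 4865.90)/4959.76 = 0.03785; midpoint %ΔI = (18170 − 14550)/16360 = 0.22127.
η = 0.03785 / 0.22127 = 0.17.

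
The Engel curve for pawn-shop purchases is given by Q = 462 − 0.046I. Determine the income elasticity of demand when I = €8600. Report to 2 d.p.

-5.96

At I = 8600: Q = 66.400.
dQ/dI = −0.046.
η = (dQ/dI)·(I/Q) = -0.046 × (8600/66.400) = -5.96.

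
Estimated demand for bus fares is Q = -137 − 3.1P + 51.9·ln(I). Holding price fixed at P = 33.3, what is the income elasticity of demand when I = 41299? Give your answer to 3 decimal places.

At P = 33.3, I = 41299: Q = 311.394.
Holding P constant, ∂Q/∂I = 51.9/I = 0.00125669.
η_I = (∂Q/∂I)·(I/Q) = 0.00125669 × (41299/311.394) = 0.167.

0.167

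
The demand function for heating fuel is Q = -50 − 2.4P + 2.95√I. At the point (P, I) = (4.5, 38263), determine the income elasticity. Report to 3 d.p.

At P = 4.5, I = 38263: Q = 516.247.
Holding P constant, ∂Q/∂I = 2.95/(2√I) = 0.00754054.
η_I = (∂Q/∂I)·(I/Q) = 0.00754054 × (38263/516.247) = 0.559.

0.559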